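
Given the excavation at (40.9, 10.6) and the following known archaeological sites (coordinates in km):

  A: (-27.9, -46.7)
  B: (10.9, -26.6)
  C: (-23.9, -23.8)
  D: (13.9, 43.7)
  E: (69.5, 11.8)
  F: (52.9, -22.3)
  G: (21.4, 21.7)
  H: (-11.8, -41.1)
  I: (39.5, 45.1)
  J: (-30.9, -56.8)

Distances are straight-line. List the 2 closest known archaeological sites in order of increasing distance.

G, E

Distances from (40.9, 10.6):
A: √((-68.8)² + (-57.3)²) = √(4733.440 + 3283.290) = 89.5 km
B: √((-30.0)² + (-37.2)²) = √(900.000 + 1383.840) = 47.8 km
C: √((-64.8)² + (-34.4)²) = √(4199.040 + 1183.360) = 73.4 km
D: √((-27.0)² + (33.1)²) = √(729.000 + 1095.610) = 42.7 km
E: √((28.6)² + (1.2)²) = √(817.960 + 1.440) = 28.6 km
F: √((12.0)² + (-32.9)²) = √(144.000 + 1082.410) = 35.0 km
G: √((-19.5)² + (11.1)²) = √(380.250 + 123.210) = 22.4 km
H: √((-52.7)² + (-51.7)²) = √(2777.290 + 2672.890) = 73.8 km
I: √((-1.4)² + (34.5)²) = √(1.960 + 1190.250) = 34.5 km
J: √((-71.8)² + (-67.4)²) = √(5155.240 + 4542.760) = 98.5 km
Sorted: G (22.4 km) < E (28.6 km) < I (34.5 km) < F (35.0 km) < …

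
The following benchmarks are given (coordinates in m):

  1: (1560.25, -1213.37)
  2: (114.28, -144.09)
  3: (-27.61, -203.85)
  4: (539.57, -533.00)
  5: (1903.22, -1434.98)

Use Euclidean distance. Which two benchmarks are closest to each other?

2 and 3

Pairwise distances:
1–2: 1798.39 m
1–3: 1881.60 m
1–4: 1226.66 m
1–5: 408.34 m
2–3: 153.96 m
2–4: 576.30 m
2–5: 2206.06 m
3–4: 655.77 m
3–5: 2289.93 m
4–5: 1634.96 m
Closest pair: 2–3 at 153.96 m.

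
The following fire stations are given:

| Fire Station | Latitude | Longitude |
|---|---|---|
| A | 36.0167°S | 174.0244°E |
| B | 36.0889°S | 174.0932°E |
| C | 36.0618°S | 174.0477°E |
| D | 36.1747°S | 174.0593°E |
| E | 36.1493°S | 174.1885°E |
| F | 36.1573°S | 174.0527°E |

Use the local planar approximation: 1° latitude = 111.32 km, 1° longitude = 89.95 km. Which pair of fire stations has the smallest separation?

D and F

Pairwise distances:
D–F: √((0.0174·111.32)² + (-0.0066·89.95)²) = √(3.751845 + 0.352444) = 2.0259 km
B–C: √((0.0271·111.32)² + (-0.0455·89.95)²) = √(9.100913 + 16.750398) = 5.0844 km
A–C: √((-0.0451·111.32)² + (0.0233·89.95)²) = √(25.205742 + 4.392524) = 5.4404 km
B–F: √((-0.0684·111.32)² + (-0.0405·89.95)²) = √(57.977382 + 13.271267) = 8.4409 km
B–D: √((-0.0858·111.32)² + (-0.0339·89.95)²) = √(91.226491 + 9.298261) = 10.0262 km
A–B: √((-0.0722·111.32)² + (0.0688·89.95)²) = √(64.598256 + 38.298275) = 10.1438 km
C–F: √((-0.0955·111.32)² + (0.0050·89.95)²) = √(113.019437 + 0.202275) = 10.6406 km
B–E: √((-0.0604·111.32)² + (0.0953·89.95)²) = √(45.208518 + 73.483213) = 10.8946 km
D–E: √((0.0254·111.32)² + (0.1292·89.95)²) = √(7.994915 + 135.060192) = 11.9606 km
E–F: √((-0.0080·111.32)² + (-0.1358·89.95)²) = √(0.793097 + 149.211355) = 12.2476 km
C–D: √((-0.1129·111.32)² + (0.0116·89.95)²) = √(157.955328 + 1.088725) = 12.6113 km
A–F: √((-0.1406·111.32)² + (0.0283·89.95)²) = √(244.972332 + 6.480003) = 15.8572 km
C–E: √((-0.0875·111.32)² + (0.1408·89.95)²) = √(94.877340 + 160.401212) = 15.9774 km
A–D: √((-0.1580·111.32)² + (0.0349·89.95)²) = √(309.357443 + 9.854922) = 17.8665 km
A–E: √((-0.1326·111.32)² + (0.1641·89.95)²) = √(217.888066 + 217.881069) = 20.8751 km
Closest pair: D–F at 2.0259 km.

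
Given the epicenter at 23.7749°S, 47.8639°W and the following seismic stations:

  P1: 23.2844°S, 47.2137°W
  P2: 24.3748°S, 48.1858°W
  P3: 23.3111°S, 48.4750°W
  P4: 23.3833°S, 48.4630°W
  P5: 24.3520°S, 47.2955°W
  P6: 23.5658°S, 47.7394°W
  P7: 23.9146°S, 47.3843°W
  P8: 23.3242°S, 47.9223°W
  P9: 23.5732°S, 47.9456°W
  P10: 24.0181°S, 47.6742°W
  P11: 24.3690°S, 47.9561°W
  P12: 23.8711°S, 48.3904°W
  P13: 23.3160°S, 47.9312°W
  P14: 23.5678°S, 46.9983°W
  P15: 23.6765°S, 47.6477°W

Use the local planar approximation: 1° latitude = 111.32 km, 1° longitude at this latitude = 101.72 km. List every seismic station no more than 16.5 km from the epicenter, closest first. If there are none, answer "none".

Distances from 23.7749°S, 47.8639°W:
P1: √((0.4905·111.32)² + (0.6502·101.72)²) = √(2981.428638 + 4374.280547) = 85.7654 km
P2: √((-0.5999·111.32)² + (-0.3219·101.72)²) = √(4459.684331 + 1072.147794) = 74.3763 km
P3: √((0.4638·111.32)² + (-0.6111·101.72)²) = √(2665.679204 + 3864.001359) = 80.8064 km
P4: √((0.3916·111.32)² + (-0.5991·101.72)²) = √(1900.341977 + 3713.738690) = 74.9272 km
P5: √((-0.5771·111.32)² + (0.5684·101.72)²) = √(4127.133754 + 3342.880420) = 86.4292 km
P6: √((0.2091·111.32)² + (0.1245·101.72)²) = √(541.819288 + 160.380442) = 26.4991 km
P7: √((-0.1397·111.32)² + (0.4796·101.72)²) = √(241.846166 + 2379.967639) = 51.2037 km
P8: √((0.4507·111.32)² + (-0.0584·101.72)²) = √(2517.221958 + 35.288922) = 50.5224 km
P9: √((0.2017·111.32)² + (-0.0817·101.72)²) = √(504.148166 + 69.064809) = 23.9419 km
P10: √((-0.2432·111.32)² + (0.1897·101.72)²) = √(732.948629 + 372.346576) = 33.2460 km
P11: √((-0.5941·111.32)² + (-0.0922·101.72)²) = √(4373.866266 + 87.957838) = 66.7969 km
P12: √((-0.0962·111.32)² + (-0.5265·101.72)²) = √(114.682338 + 2868.200149) = 54.6158 km
P13: √((0.4589·111.32)² + (-0.0673·101.72)²) = √(2609.651478 + 46.864375) = 51.5414 km
P14: √((0.2071·111.32)² + (0.8656·101.72)²) = √(531.504068 + 7752.596817) = 91.0170 km
P15: √((0.0984·111.32)² + (0.2162·101.72)²) = √(119.987662 + 483.642082) = 24.5689 km
Threshold 16.5 km: none within range.

none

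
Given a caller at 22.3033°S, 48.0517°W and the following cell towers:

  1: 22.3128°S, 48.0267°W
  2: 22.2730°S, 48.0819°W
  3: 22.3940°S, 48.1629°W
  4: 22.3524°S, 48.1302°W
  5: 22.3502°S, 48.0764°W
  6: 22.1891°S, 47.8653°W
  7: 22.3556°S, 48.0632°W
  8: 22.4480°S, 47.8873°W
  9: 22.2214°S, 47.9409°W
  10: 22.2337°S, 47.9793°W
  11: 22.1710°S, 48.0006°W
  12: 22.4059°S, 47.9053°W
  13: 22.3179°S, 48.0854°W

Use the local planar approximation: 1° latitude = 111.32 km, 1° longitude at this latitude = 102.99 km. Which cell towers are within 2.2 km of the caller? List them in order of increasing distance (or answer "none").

Distances from 22.3033°S, 48.0517°W:
1: 2.7835 km
2: 4.5881 km
3: 15.2677 km
4: 9.7590 km
5: 5.8077 km
6: 23.0250 km
7: 5.9413 km
8: 23.3698 km
9: 14.6061 km
10: 10.7531 km
11: 15.6397 km
12: 18.9153 km
13: 3.8325 km
Threshold 2.2 km: none within range.

none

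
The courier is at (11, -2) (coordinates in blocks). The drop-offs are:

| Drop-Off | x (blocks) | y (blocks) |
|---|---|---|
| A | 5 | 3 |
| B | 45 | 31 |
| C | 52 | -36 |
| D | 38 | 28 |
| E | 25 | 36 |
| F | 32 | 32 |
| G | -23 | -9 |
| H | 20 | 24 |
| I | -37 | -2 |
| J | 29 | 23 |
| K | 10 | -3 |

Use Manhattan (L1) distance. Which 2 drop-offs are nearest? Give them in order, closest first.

Distances from (11, -2):
A: |-6| + |5| = 6 + 5 = 11 blocks
B: |34| + |33| = 34 + 33 = 67 blocks
C: |41| + |-34| = 41 + 34 = 75 blocks
D: |27| + |30| = 27 + 30 = 57 blocks
E: |14| + |38| = 14 + 38 = 52 blocks
F: |21| + |34| = 21 + 34 = 55 blocks
G: |-34| + |-7| = 34 + 7 = 41 blocks
H: |9| + |26| = 9 + 26 = 35 blocks
I: |-48| + |0| = 48 + 0 = 48 blocks
J: |18| + |25| = 18 + 25 = 43 blocks
K: |-1| + |-1| = 1 + 1 = 2 blocks
Sorted: K (2 blocks) < A (11 blocks) < H (35 blocks) < G (41 blocks) < …

K, A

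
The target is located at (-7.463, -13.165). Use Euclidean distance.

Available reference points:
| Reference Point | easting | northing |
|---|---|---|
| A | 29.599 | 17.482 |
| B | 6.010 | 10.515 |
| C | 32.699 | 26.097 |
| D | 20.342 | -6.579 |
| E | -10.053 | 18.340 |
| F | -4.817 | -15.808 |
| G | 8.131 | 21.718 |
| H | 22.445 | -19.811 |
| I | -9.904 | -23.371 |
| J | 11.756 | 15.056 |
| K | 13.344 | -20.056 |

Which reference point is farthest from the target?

Distances from (-7.463, -13.165):
A: √((37.062)² + (30.647)²) = √(1373.59184 + 939.23861) = 48.092
B: √((13.473)² + (23.680)²) = √(181.52173 + 560.74240) = 27.245
C: √((40.162)² + (39.262)²) = √(1612.98624 + 1541.50464) = 56.165
D: √((27.805)² + (6.586)²) = √(773.11802 + 43.37540) = 28.574
E: √((-2.590)² + (31.505)²) = √(6.70810 + 992.56502) = 31.611
F: √((2.646)² + (-2.643)²) = √(7.00132 + 6.98545) = 3.740
G: √((15.594)² + (34.883)²) = √(243.17284 + 1216.82369) = 38.210
H: √((29.908)² + (-6.646)²) = √(894.48846 + 44.16932) = 30.638
I: √((-2.441)² + (-10.206)²) = √(5.95848 + 104.16244) = 10.494
J: √((19.219)² + (28.221)²) = √(369.36996 + 796.42484) = 34.144
K: √((20.807)² + (-6.891)²) = √(432.93125 + 47.48588) = 21.918
Maximum: C at 56.165.

C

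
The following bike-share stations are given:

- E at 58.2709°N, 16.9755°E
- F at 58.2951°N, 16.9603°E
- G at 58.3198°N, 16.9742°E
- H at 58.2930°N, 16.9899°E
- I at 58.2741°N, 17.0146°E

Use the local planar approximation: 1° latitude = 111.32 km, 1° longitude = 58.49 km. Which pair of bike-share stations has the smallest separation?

Pairwise distances:
E–F: 2.8369 km
E–G: 5.4441 km
E–H: 2.6004 km
E–I: 2.3145 km
F–G: 2.8673 km
F–H: 1.7470 km
F–I: 3.9436 km
G–H: 3.1215 km
G–I: 5.6093 km
H–I: 2.5522 km
Closest pair: F–H at 1.7470 km.

F and H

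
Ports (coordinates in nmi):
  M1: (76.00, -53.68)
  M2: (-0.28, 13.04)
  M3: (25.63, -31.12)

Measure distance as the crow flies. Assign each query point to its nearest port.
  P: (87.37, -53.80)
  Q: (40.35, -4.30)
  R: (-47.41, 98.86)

P→M1; Q→M3; R→M2

P at (87.37, -53.80):
  M1: 11.37 nmi
  M2: 110.23 nmi
  M3: 65.77 nmi
  → nearest: M1 (11.37 nmi)
Q at (40.35, -4.30):
  M1: 60.90 nmi
  M2: 44.18 nmi
  M3: 30.59 nmi
  → nearest: M3 (30.59 nmi)
R at (-47.41, 98.86):
  M1: 196.21 nmi
  M2: 97.91 nmi
  M3: 149.10 nmi
  → nearest: M2 (97.91 nmi)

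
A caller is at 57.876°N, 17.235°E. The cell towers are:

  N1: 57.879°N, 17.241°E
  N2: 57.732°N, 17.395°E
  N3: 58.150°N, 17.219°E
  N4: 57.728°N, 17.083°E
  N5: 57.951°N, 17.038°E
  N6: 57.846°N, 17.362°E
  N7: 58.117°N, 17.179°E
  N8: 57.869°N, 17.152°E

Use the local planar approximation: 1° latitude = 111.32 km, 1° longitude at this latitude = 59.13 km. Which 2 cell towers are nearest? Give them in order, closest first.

N1, N8

Distances from 57.876°N, 17.235°E:
N1: 0.487 km
N2: 18.614 km
N3: 30.516 km
N4: 18.767 km
N5: 14.332 km
N6: 8.219 km
N7: 27.032 km
N8: 4.969 km
Sorted: N1 (0.487 km) < N8 (4.969 km) < N6 (8.219 km) < N5 (14.332 km) < …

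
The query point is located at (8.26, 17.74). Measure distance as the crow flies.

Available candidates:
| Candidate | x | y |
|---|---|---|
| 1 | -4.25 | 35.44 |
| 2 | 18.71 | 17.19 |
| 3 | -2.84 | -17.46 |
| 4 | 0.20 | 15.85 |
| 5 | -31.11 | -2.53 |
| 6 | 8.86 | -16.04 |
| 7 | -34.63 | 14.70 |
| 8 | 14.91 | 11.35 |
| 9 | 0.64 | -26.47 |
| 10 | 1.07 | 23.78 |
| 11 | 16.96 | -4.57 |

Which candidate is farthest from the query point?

Distances from (8.26, 17.74):
1: √((-12.51)² + (17.70)²) = √(156.5001 + 313.2900) = 21.67
2: √((10.45)² + (-0.55)²) = √(109.2025 + 0.3025) = 10.46
3: √((-11.10)² + (-35.20)²) = √(123.2100 + 1239.0400) = 36.91
4: √((-8.06)² + (-1.89)²) = √(64.9636 + 3.5721) = 8.28
5: √((-39.37)² + (-20.27)²) = √(1549.9969 + 410.8729) = 44.28
6: √((0.60)² + (-33.78)²) = √(0.3600 + 1141.0884) = 33.79
7: √((-42.89)² + (-3.04)²) = √(1839.5521 + 9.2416) = 43.00
8: √((6.65)² + (-6.39)²) = √(44.2225 + 40.8321) = 9.22
9: √((-7.62)² + (-44.21)²) = √(58.0644 + 1954.5241) = 44.86
10: √((-7.19)² + (6.04)²) = √(51.6961 + 36.4816) = 9.39
11: √((8.70)² + (-22.31)²) = √(75.6900 + 497.7361) = 23.95
Maximum: 9 at 44.86.

9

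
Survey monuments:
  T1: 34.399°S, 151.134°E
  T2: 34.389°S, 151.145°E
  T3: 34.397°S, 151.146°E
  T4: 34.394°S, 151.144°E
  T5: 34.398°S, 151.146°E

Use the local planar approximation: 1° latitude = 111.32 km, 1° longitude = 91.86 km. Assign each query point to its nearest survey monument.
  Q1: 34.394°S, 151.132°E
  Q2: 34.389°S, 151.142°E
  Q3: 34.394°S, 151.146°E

Q1→T1; Q2→T2; Q3→T4

Q1 at 34.394°S, 151.132°E:
  T1: √((-0.005·111.32)² + (0.002·91.86)²) = √(0.30980356 + 0.03375304) = 0.586137 km
  T2: √((0.005·111.32)² + (0.013·91.86)²) = √(0.30980356 + 1.42606587) = 1.317524 km
  T3: √((-0.003·111.32)² + (0.014·91.86)²) = √(0.11152928 + 1.65389888) = 1.328694 km
  T4: √((0.000·111.32)² + (0.012·91.86)²) = √(0.00000000 + 1.21510938) = 1.102320 km
  T5: √((-0.004·111.32)² + (0.014·91.86)²) = √(0.19827428 + 1.65389888) = 1.360946 km
  → nearest: T1 (0.586137 km)
Q2 at 34.389°S, 151.142°E:
  T1: √((-0.010·111.32)² + (-0.008·91.86)²) = √(1.23921424 + 0.54004861) = 1.333890 km
  T2: √((0.000·111.32)² + (0.003·91.86)²) = √(0.00000000 + 0.07594434) = 0.275580 km
  T3: √((-0.008·111.32)² + (0.004·91.86)²) = √(0.79309711 + 0.13501215) = 0.963384 km
  T4: √((-0.005·111.32)² + (0.002·91.86)²) = √(0.30980356 + 0.03375304) = 0.586137 km
  T5: √((-0.009·111.32)² + (0.004·91.86)²) = √(1.00376353 + 0.13501215) = 1.067134 km
  → nearest: T2 (0.275580 km)
Q3 at 34.394°S, 151.146°E:
  T1: √((-0.005·111.32)² + (-0.012·91.86)²) = √(0.30980356 + 1.21510938) = 1.234874 km
  T2: √((0.005·111.32)² + (-0.001·91.86)²) = √(0.30980356 + 0.00843826) = 0.564129 km
  T3: √((-0.003·111.32)² + (0.000·91.86)²) = √(0.11152928 + 0.00000000) = 0.333960 km
  T4: √((0.000·111.32)² + (-0.002·91.86)²) = √(0.00000000 + 0.03375304) = 0.183720 km
  T5: √((-0.004·111.32)² + (0.000·91.86)²) = √(0.19827428 + 0.00000000) = 0.445280 km
  → nearest: T4 (0.183720 km)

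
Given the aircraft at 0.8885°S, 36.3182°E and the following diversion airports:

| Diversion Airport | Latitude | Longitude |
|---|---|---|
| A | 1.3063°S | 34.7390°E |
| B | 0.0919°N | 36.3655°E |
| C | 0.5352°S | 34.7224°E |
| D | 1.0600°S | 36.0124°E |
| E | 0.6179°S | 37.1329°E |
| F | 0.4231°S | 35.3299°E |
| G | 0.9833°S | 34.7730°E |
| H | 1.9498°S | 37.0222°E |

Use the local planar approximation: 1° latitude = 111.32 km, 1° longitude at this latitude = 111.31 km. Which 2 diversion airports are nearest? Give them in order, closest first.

D, E

Distances from 0.8885°S, 36.3182°E:
A: √((-0.4178·111.32)² + (-1.5792·111.31)²) = √(2163.133218 + 30898.872774) = 181.8296 km
B: √((0.9804·111.32)² + (0.0473·111.31)²) = √(11911.130983 + 27.719835) = 109.2650 km
C: √((0.3533·111.32)² + (-1.5958·111.31)²) = √(1546.798243 + 31551.883302) = 181.9304 km
D: √((-0.1715·111.32)² + (-0.3058·111.31)²) = √(364.480790 + 1158.626154) = 39.0270 km
E: √((0.2706·111.32)² + (0.8147·111.31)²) = √(907.406696 + 8223.634468) = 95.5565 km
F: √((0.4654·111.32)² + (-0.9883·111.31)²) = √(2684.102850 + 12101.688119) = 121.5968 km
G: √((-0.0948·111.32)² + (-1.5452·111.31)²) = √(111.368679 + 29582.696942) = 172.3197 km
H: √((-1.0613·111.32)² + (0.7040·111.31)²) = √(13957.984888 + 6140.640658) = 141.7696 km
Sorted: D (39.0270 km) < E (95.5565 km) < B (109.2650 km) < F (121.5968 km) < …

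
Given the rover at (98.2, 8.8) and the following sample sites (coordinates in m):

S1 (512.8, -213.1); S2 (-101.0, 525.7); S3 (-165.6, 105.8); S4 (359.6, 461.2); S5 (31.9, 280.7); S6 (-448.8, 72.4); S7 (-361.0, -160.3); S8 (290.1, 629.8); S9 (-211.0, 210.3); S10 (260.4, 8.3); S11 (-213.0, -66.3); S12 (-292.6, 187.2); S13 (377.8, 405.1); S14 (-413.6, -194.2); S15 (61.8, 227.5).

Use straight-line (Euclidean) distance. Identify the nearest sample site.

S10

Distances from (98.2, 8.8):
S1: √((414.6)² + (-221.9)²) = √(171893.160 + 49239.610) = 470.2 m
S2: √((-199.2)² + (516.9)²) = √(39680.640 + 267185.610) = 554.0 m
S3: √((-263.8)² + (97.0)²) = √(69590.440 + 9409.000) = 281.1 m
S4: √((261.4)² + (452.4)²) = √(68329.960 + 204665.760) = 522.5 m
S5: √((-66.3)² + (271.9)²) = √(4395.690 + 73929.610) = 279.9 m
S6: √((-547.0)² + (63.6)²) = √(299209.000 + 4044.960) = 550.7 m
S7: √((-459.2)² + (-169.1)²) = √(210864.640 + 28594.810) = 489.3 m
S8: √((191.9)² + (621.0)²) = √(36825.610 + 385641.000) = 650.0 m
S9: √((-309.2)² + (201.5)²) = √(95604.640 + 40602.250) = 369.1 m
S10: √((162.2)² + (-0.5)²) = √(26308.840 + 0.250) = 162.2 m
S11: √((-311.2)² + (-75.1)²) = √(96845.440 + 5640.010) = 320.1 m
S12: √((-390.8)² + (178.4)²) = √(152724.640 + 31826.560) = 429.6 m
S13: √((279.6)² + (396.3)²) = √(78176.160 + 157053.690) = 485.0 m
S14: √((-511.8)² + (-203.0)²) = √(261939.240 + 41209.000) = 550.6 m
S15: √((-36.4)² + (218.7)²) = √(1324.960 + 47829.690) = 221.7 m
Minimum: S10 at 162.2 m.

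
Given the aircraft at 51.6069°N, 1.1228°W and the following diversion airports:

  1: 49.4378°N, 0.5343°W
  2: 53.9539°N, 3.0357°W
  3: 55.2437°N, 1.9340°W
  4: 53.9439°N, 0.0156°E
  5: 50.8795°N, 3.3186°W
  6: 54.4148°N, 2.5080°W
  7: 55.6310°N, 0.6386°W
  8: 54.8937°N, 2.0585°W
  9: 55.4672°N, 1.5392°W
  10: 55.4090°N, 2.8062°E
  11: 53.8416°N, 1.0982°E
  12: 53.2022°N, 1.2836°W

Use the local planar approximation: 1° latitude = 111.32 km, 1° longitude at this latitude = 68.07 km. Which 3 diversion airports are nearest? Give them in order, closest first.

Distances from 51.6069°N, 1.1228°W:
1: √((-2.1691·111.32)² + (0.5885·68.07)²) = √(58304.965677 + 1604.739104) = 244.7646 km
2: √((2.3470·111.32)² + (-1.9129·68.07)²) = √(68260.988725 + 16954.931344) = 291.9177 km
3: √((3.6368·111.32)² + (-0.8112·68.07)²) = √(163902.369489 + 3049.069932) = 408.5969 km
4: √((2.3370·111.32)² + (1.1384·68.07)²) = √(67680.540775 + 6004.837723) = 271.4505 km
5: √((-0.7274·111.32)² + (-2.1958·68.07)²) = √(6556.815883 + 22340.714711) = 169.9927 km
6: √((2.8079·111.32)² + (-1.3852·68.07)²) = √(97703.398189 + 8890.710459) = 326.4875 km
7: √((4.0241·111.32)² + (0.4842·68.07)²) = √(200670.680935 + 1086.328245) = 449.1737 km
8: √((3.2868·111.32)² + (-0.9357·68.07)²) = √(133872.986497 + 4056.810860) = 371.3890 km
9: √((3.8603·111.32)² + (-0.4164·68.07)²) = √(184666.666220 + 803.402064) = 430.6624 km
10: √((3.8021·111.32)² + (3.9290·68.07)²) = √(179140.369498 + 71527.913856) = 500.6678 km
11: √((2.2347·111.32)² + (2.2210·68.07)²) = √(61884.922772 + 22856.441601) = 291.1037 km
12: √((1.5953·111.32)² + (-0.1608·68.07)²) = √(31537.780465 + 119.807385) = 177.9258 km
Sorted: 5 (169.9927 km) < 12 (177.9258 km) < 1 (244.7646 km) < 4 (271.4505 km) < 11 (291.1037 km) < …

5, 12, 1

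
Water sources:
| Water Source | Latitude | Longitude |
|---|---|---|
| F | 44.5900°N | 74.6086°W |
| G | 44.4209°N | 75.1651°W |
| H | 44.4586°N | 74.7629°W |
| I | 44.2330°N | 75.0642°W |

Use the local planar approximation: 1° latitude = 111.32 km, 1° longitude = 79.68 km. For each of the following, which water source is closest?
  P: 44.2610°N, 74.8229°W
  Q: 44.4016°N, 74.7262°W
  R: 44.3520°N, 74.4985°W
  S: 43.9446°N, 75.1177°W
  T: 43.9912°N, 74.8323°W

P→I; Q→H; R→H; S→I; T→I

P at 44.2610°N, 74.8229°W:
  F: 40.4093 km
  G: 32.5623 km
  H: 22.5104 km
  I: 19.4778 km
  → nearest: I (19.4778 km)
Q at 44.4016°N, 74.7262°W:
  F: 22.9708 km
  G: 35.0375 km
  H: 6.9867 km
  I: 32.8266 km
  → nearest: H (6.9867 km)
R at 44.3520°N, 74.4985°W:
  F: 27.9088 km
  G: 53.6656 km
  H: 24.1796 km
  I: 46.9813 km
  → nearest: H (24.1796 km)
S at 43.9446°N, 75.1177°W:
  F: 82.5067 km
  G: 53.1561 km
  H: 63.8214 km
  I: 32.3865 km
  → nearest: I (32.3865 km)
T at 43.9912°N, 74.8323°W:
  F: 69.0004 km
  G: 54.6927 km
  H: 52.3240 km
  I: 32.6491 km
  → nearest: I (32.6491 km)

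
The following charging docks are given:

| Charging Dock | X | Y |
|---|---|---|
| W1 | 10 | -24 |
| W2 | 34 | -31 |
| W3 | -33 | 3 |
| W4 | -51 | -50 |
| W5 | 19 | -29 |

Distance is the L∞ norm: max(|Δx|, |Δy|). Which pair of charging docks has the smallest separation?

Pairwise distances:
W1–W2: max(|24|, |-7|) = 24
W1–W3: max(|-43|, |27|) = 43
W1–W4: max(|-61|, |-26|) = 61
W1–W5: max(|9|, |-5|) = 9
W2–W3: max(|-67|, |34|) = 67
W2–W4: max(|-85|, |-19|) = 85
W2–W5: max(|-15|, |2|) = 15
W3–W4: max(|-18|, |-53|) = 53
W3–W5: max(|52|, |-32|) = 52
W4–W5: max(|70|, |21|) = 70
Closest pair: W1–W5 at 9.

W1 and W5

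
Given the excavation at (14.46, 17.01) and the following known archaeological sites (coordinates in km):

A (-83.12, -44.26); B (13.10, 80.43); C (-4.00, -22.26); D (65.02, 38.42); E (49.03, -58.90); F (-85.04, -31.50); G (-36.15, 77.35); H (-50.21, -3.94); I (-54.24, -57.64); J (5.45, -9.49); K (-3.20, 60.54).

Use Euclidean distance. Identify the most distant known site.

A

Distances from (14.46, 17.01):
A: 115.22 km
B: 63.43 km
C: 43.39 km
D: 54.91 km
E: 83.41 km
F: 110.70 km
G: 78.75 km
H: 67.98 km
I: 101.45 km
J: 27.99 km
K: 46.98 km
Maximum: A at 115.22 km.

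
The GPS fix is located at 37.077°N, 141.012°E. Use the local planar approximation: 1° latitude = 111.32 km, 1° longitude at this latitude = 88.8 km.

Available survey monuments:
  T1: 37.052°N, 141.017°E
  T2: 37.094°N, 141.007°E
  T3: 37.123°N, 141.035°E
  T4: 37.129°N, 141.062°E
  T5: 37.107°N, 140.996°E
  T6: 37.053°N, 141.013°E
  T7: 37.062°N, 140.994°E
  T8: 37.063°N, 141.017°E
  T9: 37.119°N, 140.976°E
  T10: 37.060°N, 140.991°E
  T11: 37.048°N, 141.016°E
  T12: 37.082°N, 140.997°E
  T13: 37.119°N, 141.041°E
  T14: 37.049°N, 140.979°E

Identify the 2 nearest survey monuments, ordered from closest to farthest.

T12, T8

Distances from 37.077°N, 141.012°E:
T1: 2.818 km
T2: 1.944 km
T3: 5.513 km
T4: 7.295 km
T5: 3.629 km
T6: 2.673 km
T7: 2.312 km
T8: 1.620 km
T9: 5.664 km
T10: 2.657 km
T11: 3.248 km
T12: 1.444 km
T13: 5.338 km
T14: 4.278 km
Sorted: T12 (1.444 km) < T8 (1.620 km) < T2 (1.944 km) < T7 (2.312 km) < …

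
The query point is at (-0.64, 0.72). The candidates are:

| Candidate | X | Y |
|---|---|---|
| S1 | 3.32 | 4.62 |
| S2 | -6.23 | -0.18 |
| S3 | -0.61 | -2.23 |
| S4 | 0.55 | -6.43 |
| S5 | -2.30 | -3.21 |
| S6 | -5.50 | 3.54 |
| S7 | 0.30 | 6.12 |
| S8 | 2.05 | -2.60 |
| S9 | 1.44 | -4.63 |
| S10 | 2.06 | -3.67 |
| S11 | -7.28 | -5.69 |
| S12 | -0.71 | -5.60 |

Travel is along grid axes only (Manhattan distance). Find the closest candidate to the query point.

Distances from (-0.64, 0.72):
S1: |3.96| + |3.90| = 3.96 + 3.90 = 7.86
S2: |-5.59| + |-0.90| = 5.59 + 0.90 = 6.49
S3: |0.03| + |-2.95| = 0.03 + 2.95 = 2.98
S4: |1.19| + |-7.15| = 1.19 + 7.15 = 8.34
S5: |-1.66| + |-3.93| = 1.66 + 3.93 = 5.59
S6: |-4.86| + |2.82| = 4.86 + 2.82 = 7.68
S7: |0.94| + |5.40| = 0.94 + 5.40 = 6.34
S8: |2.69| + |-3.32| = 2.69 + 3.32 = 6.01
S9: |2.08| + |-5.35| = 2.08 + 5.35 = 7.43
S10: |2.70| + |-4.39| = 2.70 + 4.39 = 7.09
S11: |-6.64| + |-6.41| = 6.64 + 6.41 = 13.05
S12: |-0.07| + |-6.32| = 0.07 + 6.32 = 6.39
Minimum: S3 at 2.98.

S3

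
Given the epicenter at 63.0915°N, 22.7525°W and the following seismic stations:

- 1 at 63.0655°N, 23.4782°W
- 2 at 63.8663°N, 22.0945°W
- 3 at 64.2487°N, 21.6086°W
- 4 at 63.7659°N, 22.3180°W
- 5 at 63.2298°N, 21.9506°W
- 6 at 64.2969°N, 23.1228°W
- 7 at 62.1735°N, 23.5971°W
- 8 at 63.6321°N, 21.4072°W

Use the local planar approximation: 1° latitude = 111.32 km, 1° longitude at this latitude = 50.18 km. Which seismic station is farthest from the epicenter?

3

Distances from 63.0915°N, 22.7525°W:
1: √((-0.0260·111.32)² + (-0.7257·50.18)²) = √(8.377088 + 1326.097817) = 36.5305 km
2: √((0.7748·111.32)² + (0.6580·50.18)²) = √(7439.189461 + 1090.217380) = 92.3548 km
3: √((1.1572·111.32)² + (1.1439·50.18)²) = √(16594.464611 + 3294.863550) = 141.0295 km
4: √((0.6744·111.32)² + (0.4345·50.18)²) = √(5636.136707 + 475.379966) = 78.1762 km
5: √((0.1383·111.32)² + (0.8019·50.18)²) = √(237.023145 + 1619.204645) = 43.0840 km
6: √((1.2054·111.32)² + (-0.3703·50.18)²) = √(18005.648576 + 345.277865) = 135.4656 km
7: √((-0.9180·111.32)² + (-0.8446·50.18)²) = √(10443.155812 + 1796.236297) = 110.6318 km
8: √((0.5406·111.32)² + (1.3453·50.18)²) = √(3621.583293 + 4557.215841) = 90.4367 km
Maximum: 3 at 141.0295 km.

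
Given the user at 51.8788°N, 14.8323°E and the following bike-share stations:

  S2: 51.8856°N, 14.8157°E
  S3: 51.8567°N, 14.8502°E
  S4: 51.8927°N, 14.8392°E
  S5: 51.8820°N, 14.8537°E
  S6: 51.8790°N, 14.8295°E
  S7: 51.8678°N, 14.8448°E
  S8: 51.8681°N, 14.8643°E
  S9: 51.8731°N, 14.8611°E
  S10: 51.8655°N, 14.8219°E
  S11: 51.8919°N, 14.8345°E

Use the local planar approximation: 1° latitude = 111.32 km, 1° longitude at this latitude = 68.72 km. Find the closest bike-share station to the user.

Distances from 51.8788°N, 14.8323°E:
S2: √((0.0068·111.32)² + (-0.0166·68.72)²) = √(0.573013 + 1.301315) = 1.3691 km
S3: √((-0.0221·111.32)² + (0.0179·68.72)²) = √(6.052446 + 1.513116) = 2.7506 km
S4: √((0.0139·111.32)² + (0.0069·68.72)²) = √(2.394286 + 0.224835) = 1.6184 km
S5: √((0.0032·111.32)² + (0.0214·68.72)²) = √(0.126896 + 2.162688) = 1.5131 km
S6: √((0.0002·111.32)² + (-0.0028·68.72)²) = √(0.000496 + 0.037024) = 0.1937 km
S7: √((-0.0110·111.32)² + (0.0125·68.72)²) = √(1.499449 + 0.737881) = 1.4958 km
S8: √((-0.0107·111.32)² + (0.0320·68.72)²) = √(1.418776 + 4.835777) = 2.5009 km
S9: √((-0.0057·111.32)² + (0.0288·68.72)²) = √(0.402621 + 3.916979) = 2.0784 km
S10: √((-0.0133·111.32)² + (-0.0104·68.72)²) = √(2.192046 + 0.510779) = 1.6440 km
S11: √((0.0131·111.32)² + (0.0022·68.72)²) = √(2.126616 + 0.022857) = 1.4661 km
Minimum: S6 at 0.1937 km.

S6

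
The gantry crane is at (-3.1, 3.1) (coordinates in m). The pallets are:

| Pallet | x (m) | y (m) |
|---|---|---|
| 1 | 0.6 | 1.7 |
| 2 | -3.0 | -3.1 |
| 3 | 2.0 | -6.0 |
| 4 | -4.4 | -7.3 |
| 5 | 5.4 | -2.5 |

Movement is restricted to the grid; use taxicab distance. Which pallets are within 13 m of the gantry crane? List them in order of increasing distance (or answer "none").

1, 2, 4

Distances from (-3.1, 3.1):
1: |3.7| + |-1.4| = 3.7 + 1.4 = 5.1 m
2: |0.1| + |-6.2| = 0.1 + 6.2 = 6.3 m
3: |5.1| + |-9.1| = 5.1 + 9.1 = 14.2 m
4: |-1.3| + |-10.4| = 1.3 + 10.4 = 11.7 m
5: |8.5| + |-5.6| = 8.5 + 5.6 = 14.1 m
Threshold 13 m: 1 (5.1 m), 2 (6.3 m), 4 (11.7 m) are within range.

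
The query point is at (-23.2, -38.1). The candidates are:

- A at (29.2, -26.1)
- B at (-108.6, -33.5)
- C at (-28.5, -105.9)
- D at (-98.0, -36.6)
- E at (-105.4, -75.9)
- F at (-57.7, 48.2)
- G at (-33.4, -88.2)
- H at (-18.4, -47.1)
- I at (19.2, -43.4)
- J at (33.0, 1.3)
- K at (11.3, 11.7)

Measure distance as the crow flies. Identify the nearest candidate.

Distances from (-23.2, -38.1):
A: √((52.4)² + (12.0)²) = √(2745.760 + 144.000) = 53.8
B: √((-85.4)² + (4.6)²) = √(7293.160 + 21.160) = 85.5
C: √((-5.3)² + (-67.8)²) = √(28.090 + 4596.840) = 68.0
D: √((-74.8)² + (1.5)²) = √(5595.040 + 2.250) = 74.8
E: √((-82.2)² + (-37.8)²) = √(6756.840 + 1428.840) = 90.5
F: √((-34.5)² + (86.3)²) = √(1190.250 + 7447.690) = 92.9
G: √((-10.2)² + (-50.1)²) = √(104.040 + 2510.010) = 51.1
H: √((4.8)² + (-9.0)²) = √(23.040 + 81.000) = 10.2
I: √((42.4)² + (-5.3)²) = √(1797.760 + 28.090) = 42.7
J: √((56.2)² + (39.4)²) = √(3158.440 + 1552.360) = 68.6
K: √((34.5)² + (49.8)²) = √(1190.250 + 2480.040) = 60.6
Minimum: H at 10.2.

H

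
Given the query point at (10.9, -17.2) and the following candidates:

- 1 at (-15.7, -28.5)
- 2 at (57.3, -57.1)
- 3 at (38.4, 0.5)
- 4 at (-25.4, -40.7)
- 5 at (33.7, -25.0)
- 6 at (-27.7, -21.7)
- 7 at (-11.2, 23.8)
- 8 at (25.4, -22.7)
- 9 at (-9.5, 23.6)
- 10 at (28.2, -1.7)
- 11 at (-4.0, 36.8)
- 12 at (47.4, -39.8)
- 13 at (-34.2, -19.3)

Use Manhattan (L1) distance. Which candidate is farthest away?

2

Distances from (10.9, -17.2):
1: |-26.6| + |-11.3| = 26.6 + 11.3 = 37.9
2: |46.4| + |-39.9| = 46.4 + 39.9 = 86.3
3: |27.5| + |17.7| = 27.5 + 17.7 = 45.2
4: |-36.3| + |-23.5| = 36.3 + 23.5 = 59.8
5: |22.8| + |-7.8| = 22.8 + 7.8 = 30.6
6: |-38.6| + |-4.5| = 38.6 + 4.5 = 43.1
7: |-22.1| + |41.0| = 22.1 + 41.0 = 63.1
8: |14.5| + |-5.5| = 14.5 + 5.5 = 20.0
9: |-20.4| + |40.8| = 20.4 + 40.8 = 61.2
10: |17.3| + |15.5| = 17.3 + 15.5 = 32.8
11: |-14.9| + |54.0| = 14.9 + 54.0 = 68.9
12: |36.5| + |-22.6| = 36.5 + 22.6 = 59.1
13: |-45.1| + |-2.1| = 45.1 + 2.1 = 47.2
Maximum: 2 at 86.3.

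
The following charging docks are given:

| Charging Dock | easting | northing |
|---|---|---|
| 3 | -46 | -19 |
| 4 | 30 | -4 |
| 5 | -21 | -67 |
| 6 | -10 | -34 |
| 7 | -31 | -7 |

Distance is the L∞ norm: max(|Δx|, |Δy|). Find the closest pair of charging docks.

Pairwise distances:
3–7: max(|15|, |12|) = 15
6–7: max(|-21|, |27|) = 27
5–6: max(|11|, |33|) = 33
3–6: max(|36|, |-15|) = 36
4–6: max(|-40|, |-30|) = 40
3–5: max(|25|, |-48|) = 48
5–7: max(|-10|, |60|) = 60
4–7: max(|-61|, |-3|) = 61
4–5: max(|-51|, |-63|) = 63
3–4: max(|76|, |15|) = 76
Closest pair: 3–7 at 15.

3 and 7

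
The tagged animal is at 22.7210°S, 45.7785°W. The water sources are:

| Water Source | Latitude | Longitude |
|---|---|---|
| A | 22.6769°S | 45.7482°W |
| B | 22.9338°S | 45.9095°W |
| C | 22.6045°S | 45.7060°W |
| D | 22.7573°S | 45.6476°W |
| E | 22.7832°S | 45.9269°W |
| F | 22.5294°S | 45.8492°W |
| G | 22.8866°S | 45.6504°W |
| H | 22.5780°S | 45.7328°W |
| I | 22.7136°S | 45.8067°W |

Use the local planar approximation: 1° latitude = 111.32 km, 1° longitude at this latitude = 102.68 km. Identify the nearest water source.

I

Distances from 22.7210°S, 45.7785°W:
A: √((0.0441·111.32)² + (0.0303·102.68)²) = √(24.100362 + 9.679590) = 5.8121 km
B: √((-0.2128·111.32)² + (-0.1310·102.68)²) = √(561.163794 + 180.931553) = 27.2414 km
C: √((0.1165·111.32)² + (0.0725·102.68)²) = √(168.189255 + 55.417602) = 14.9535 km
D: √((-0.0363·111.32)² + (0.1309·102.68)²) = √(16.329002 + 180.655427) = 14.0351 km
E: √((-0.0622·111.32)² + (-0.1484·102.68)²) = √(47.943216 + 232.187867) = 16.7371 km
F: √((0.1916·111.32)² + (-0.0707·102.68)²) = √(454.922487 + 52.699992) = 22.5305 km
G: √((-0.1656·111.32)² + (0.1281·102.68)²) = √(339.834182 + 173.009511) = 22.6461 km
H: √((0.1430·111.32)² + (0.0457·102.68)²) = √(253.406920 + 22.019331) = 16.5960 km
I: √((0.0074·111.32)² + (-0.0282·102.68)²) = √(0.678594 + 8.384360) = 3.0105 km
Minimum: I at 3.0105 km.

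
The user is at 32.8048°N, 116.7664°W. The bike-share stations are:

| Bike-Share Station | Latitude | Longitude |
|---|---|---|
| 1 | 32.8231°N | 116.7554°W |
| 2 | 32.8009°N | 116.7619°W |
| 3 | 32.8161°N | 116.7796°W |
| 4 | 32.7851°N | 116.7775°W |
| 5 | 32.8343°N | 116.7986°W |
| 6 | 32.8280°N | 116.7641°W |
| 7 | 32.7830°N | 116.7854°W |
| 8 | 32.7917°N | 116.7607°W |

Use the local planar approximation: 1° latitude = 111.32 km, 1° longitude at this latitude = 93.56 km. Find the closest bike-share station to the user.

Distances from 32.8048°N, 116.7664°W:
1: √((0.0183·111.32)² + (0.0110·93.56)²) = √(4.150005 + 1.059170) = 2.2824 km
2: √((-0.0039·111.32)² + (0.0045·93.56)²) = √(0.188484 + 0.177258) = 0.6048 km
3: √((0.0113·111.32)² + (-0.0132·93.56)²) = √(1.582353 + 1.525205) = 1.7628 km
4: √((-0.0197·111.32)² + (-0.0111·93.56)²) = √(4.809267 + 1.078515) = 2.4265 km
5: √((0.0295·111.32)² + (-0.0322·93.56)²) = √(10.784262 + 9.075952) = 4.4565 km
6: √((0.0232·111.32)² + (0.0023·93.56)²) = √(6.669947 + 0.046306) = 2.5916 km
7: √((-0.0218·111.32)² + (-0.0190·93.56)²) = √(5.889242 + 3.160004) = 3.0082 km
8: √((-0.0131·111.32)² + (0.0057·93.56)²) = √(2.126616 + 0.284400) = 1.5527 km
Minimum: 2 at 0.6048 km.

2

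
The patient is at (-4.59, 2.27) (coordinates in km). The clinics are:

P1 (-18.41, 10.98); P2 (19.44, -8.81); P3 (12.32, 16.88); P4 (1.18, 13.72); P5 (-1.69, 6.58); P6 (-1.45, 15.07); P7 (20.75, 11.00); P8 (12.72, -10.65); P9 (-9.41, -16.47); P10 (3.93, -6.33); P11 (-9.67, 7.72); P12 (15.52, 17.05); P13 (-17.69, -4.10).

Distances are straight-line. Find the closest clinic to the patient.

P5

Distances from (-4.59, 2.27):
P1: √((-13.82)² + (8.71)²) = √(190.9924 + 75.8641) = 16.34 km
P2: √((24.03)² + (-11.08)²) = √(577.4409 + 122.7664) = 26.46 km
P3: √((16.91)² + (14.61)²) = √(285.9481 + 213.4521) = 22.35 km
P4: √((5.77)² + (11.45)²) = √(33.2929 + 131.1025) = 12.82 km
P5: √((2.90)² + (4.31)²) = √(8.4100 + 18.5761) = 5.19 km
P6: √((3.14)² + (12.80)²) = √(9.8596 + 163.8400) = 13.18 km
P7: √((25.34)² + (8.73)²) = √(642.1156 + 76.2129) = 26.80 km
P8: √((17.31)² + (-12.92)²) = √(299.6361 + 166.9264) = 21.60 km
P9: √((-4.82)² + (-18.74)²) = √(23.2324 + 351.1876) = 19.35 km
P10: √((8.52)² + (-8.60)²) = √(72.5904 + 73.9600) = 12.11 km
P11: √((-5.08)² + (5.45)²) = √(25.8064 + 29.7025) = 7.45 km
P12: √((20.11)² + (14.78)²) = √(404.4121 + 218.4484) = 24.96 km
P13: √((-13.10)² + (-6.37)²) = √(171.6100 + 40.5769) = 14.57 km
Minimum: P5 at 5.19 km.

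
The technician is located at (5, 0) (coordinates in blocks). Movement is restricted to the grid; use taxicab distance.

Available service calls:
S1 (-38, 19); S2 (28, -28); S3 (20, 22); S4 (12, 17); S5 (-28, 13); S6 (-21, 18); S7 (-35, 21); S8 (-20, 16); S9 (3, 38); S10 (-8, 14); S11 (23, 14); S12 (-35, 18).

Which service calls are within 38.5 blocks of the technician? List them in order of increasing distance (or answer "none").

S4, S10, S11, S3

Distances from (5, 0):
S1: |-43| + |19| = 43 + 19 = 62 blocks
S2: |23| + |-28| = 23 + 28 = 51 blocks
S3: |15| + |22| = 15 + 22 = 37 blocks
S4: |7| + |17| = 7 + 17 = 24 blocks
S5: |-33| + |13| = 33 + 13 = 46 blocks
S6: |-26| + |18| = 26 + 18 = 44 blocks
S7: |-40| + |21| = 40 + 21 = 61 blocks
S8: |-25| + |16| = 25 + 16 = 41 blocks
S9: |-2| + |38| = 2 + 38 = 40 blocks
S10: |-13| + |14| = 13 + 14 = 27 blocks
S11: |18| + |14| = 18 + 14 = 32 blocks
S12: |-40| + |18| = 40 + 18 = 58 blocks
Threshold 38.5 blocks: S4 (24 blocks), S10 (27 blocks), S11 (32 blocks), S3 (37 blocks) are within range.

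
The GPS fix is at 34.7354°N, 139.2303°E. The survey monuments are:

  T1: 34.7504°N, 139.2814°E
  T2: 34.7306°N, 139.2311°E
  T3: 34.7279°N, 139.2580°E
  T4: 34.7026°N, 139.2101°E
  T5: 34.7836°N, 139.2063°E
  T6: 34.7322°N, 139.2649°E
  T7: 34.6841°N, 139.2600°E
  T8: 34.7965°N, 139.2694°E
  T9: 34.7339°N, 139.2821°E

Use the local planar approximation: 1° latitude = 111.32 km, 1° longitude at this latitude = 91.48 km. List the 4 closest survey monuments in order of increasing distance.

Distances from 34.7354°N, 139.2303°E:
T1: 4.9639 km
T2: 0.5393 km
T3: 2.6680 km
T4: 4.0923 km
T5: 5.7974 km
T6: 3.1852 km
T7: 6.3241 km
T8: 7.6848 km
T9: 4.7416 km
Sorted: T2 (0.5393 km) < T3 (2.6680 km) < T6 (3.1852 km) < T4 (4.0923 km) < T9 (4.7416 km) < T1 (4.9639 km) < …

T2, T3, T6, T4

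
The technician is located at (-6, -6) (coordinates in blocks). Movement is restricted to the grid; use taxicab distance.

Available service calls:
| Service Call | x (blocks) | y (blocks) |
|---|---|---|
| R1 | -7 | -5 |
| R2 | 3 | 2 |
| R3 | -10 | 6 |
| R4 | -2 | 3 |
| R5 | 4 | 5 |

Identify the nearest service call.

R1

Distances from (-6, -6):
R1: 2 blocks
R2: 17 blocks
R3: 16 blocks
R4: 13 blocks
R5: 21 blocks
Minimum: R1 at 2 blocks.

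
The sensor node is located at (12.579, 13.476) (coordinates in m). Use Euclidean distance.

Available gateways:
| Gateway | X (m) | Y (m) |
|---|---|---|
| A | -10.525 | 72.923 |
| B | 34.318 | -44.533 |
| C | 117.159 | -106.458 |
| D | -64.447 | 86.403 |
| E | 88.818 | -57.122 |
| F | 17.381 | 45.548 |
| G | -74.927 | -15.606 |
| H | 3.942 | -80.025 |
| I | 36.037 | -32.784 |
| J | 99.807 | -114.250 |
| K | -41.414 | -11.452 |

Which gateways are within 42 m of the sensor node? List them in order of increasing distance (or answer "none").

Distances from (12.579, 13.476):
A: √((-23.104)² + (59.447)²) = √(533.79482 + 3533.94581) = 63.779 m
B: √((21.739)² + (-58.009)²) = √(472.58412 + 3365.04408) = 61.949 m
C: √((104.580)² + (-119.934)²) = √(10936.97640 + 14384.16436) = 159.126 m
D: √((-77.026)² + (72.927)²) = √(5933.00468 + 5318.34733) = 106.072 m
E: √((76.239)² + (-70.598)²) = √(5812.38512 + 4984.07760) = 103.906 m
F: √((4.802)² + (32.072)²) = √(23.05920 + 1028.61318) = 32.429 m
G: √((-87.506)² + (-29.082)²) = √(7657.30004 + 845.76272) = 92.212 m
H: √((-8.637)² + (-93.501)²) = √(74.59777 + 8742.43700) = 93.899 m
I: √((23.458)² + (-46.260)²) = √(550.27776 + 2139.98760) = 51.868 m
J: √((87.228)² + (-127.726)²) = √(7608.72398 + 16313.93108) = 154.670 m
K: √((-53.993)² + (-24.928)²) = √(2915.24405 + 621.40518) = 59.470 m
Threshold 42 m: F (32.429 m) is within range.

F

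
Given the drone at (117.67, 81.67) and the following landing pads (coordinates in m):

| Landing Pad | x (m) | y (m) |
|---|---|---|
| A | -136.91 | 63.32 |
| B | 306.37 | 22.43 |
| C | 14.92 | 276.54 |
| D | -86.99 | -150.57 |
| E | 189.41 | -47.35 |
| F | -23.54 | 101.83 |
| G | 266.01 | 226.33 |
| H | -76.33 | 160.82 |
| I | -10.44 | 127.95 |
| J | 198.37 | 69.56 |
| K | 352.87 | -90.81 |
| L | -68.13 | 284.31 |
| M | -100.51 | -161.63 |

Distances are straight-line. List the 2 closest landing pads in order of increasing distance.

J, I

Distances from (117.67, 81.67):
A: 255.24 m
B: 197.78 m
C: 220.30 m
D: 309.55 m
E: 147.62 m
F: 142.64 m
G: 207.20 m
H: 209.52 m
I: 136.21 m
J: 81.60 m
K: 291.66 m
L: 274.93 m
M: 326.80 m
Sorted: J (81.60 m) < I (136.21 m) < F (142.64 m) < E (147.62 m) < …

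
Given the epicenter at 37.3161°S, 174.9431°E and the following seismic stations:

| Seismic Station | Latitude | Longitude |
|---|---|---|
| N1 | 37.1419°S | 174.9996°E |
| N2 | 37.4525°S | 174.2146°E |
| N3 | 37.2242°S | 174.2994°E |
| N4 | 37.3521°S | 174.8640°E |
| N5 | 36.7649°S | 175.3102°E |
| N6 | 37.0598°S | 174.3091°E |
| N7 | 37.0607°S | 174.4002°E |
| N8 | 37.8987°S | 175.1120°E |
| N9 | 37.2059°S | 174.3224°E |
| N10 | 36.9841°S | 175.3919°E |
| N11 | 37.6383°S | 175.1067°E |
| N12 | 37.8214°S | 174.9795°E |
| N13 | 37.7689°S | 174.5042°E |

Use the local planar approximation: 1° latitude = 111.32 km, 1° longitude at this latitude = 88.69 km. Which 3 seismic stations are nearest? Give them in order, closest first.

N4, N1, N11

Distances from 37.3161°S, 174.9431°E:
N1: 20.0289 km
N2: 66.3709 km
N3: 57.9991 km
N4: 8.0793 km
N5: 69.4624 km
N6: 63.0539 km
N7: 55.9172 km
N8: 66.5625 km
N9: 56.4002 km
N10: 54.3164 km
N11: 38.6910 km
N12: 56.3426 km
N13: 63.6865 km
Sorted: N4 (8.0793 km) < N1 (20.0289 km) < N11 (38.6910 km) < N10 (54.3164 km) < N7 (55.9172 km) < …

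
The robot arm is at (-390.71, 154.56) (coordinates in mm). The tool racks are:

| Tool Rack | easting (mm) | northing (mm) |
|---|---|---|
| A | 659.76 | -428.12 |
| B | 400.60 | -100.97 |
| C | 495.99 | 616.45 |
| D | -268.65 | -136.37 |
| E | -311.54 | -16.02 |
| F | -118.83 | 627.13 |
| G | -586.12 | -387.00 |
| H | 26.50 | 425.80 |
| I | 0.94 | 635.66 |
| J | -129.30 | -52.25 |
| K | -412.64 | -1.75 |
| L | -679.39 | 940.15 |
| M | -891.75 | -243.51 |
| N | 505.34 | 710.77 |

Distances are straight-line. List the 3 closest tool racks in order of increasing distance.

K, E, D

Distances from (-390.71, 154.56):
A: √((1050.47)² + (-582.68)²) = √(1103487.2209 + 339515.9824) = 1201.25 mm
B: √((791.31)² + (-255.53)²) = √(626171.5161 + 65295.5809) = 831.55 mm
C: √((886.70)² + (461.89)²) = √(786236.8900 + 213342.3721) = 999.79 mm
D: √((122.06)² + (-290.93)²) = √(14898.6436 + 84640.2649) = 315.50 mm
E: √((79.17)² + (-170.58)²) = √(6267.8889 + 29097.5364) = 188.06 mm
F: √((271.88)² + (472.57)²) = √(73918.7344 + 223322.4049) = 545.20 mm
G: √((-195.41)² + (-541.56)²) = √(38185.0681 + 293287.2336) = 575.74 mm
H: √((417.21)² + (271.24)²) = √(174064.1841 + 73571.1376) = 497.63 mm
I: √((391.65)² + (481.10)²) = √(153389.7225 + 231457.2100) = 620.36 mm
J: √((261.41)² + (-206.81)²) = √(68335.1881 + 42770.3761) = 333.33 mm
K: √((-21.93)² + (-156.31)²) = √(480.9249 + 24432.8161) = 157.84 mm
L: √((-288.68)² + (785.59)²) = √(83336.1424 + 617151.6481) = 836.95 mm
M: √((-501.04)² + (-398.07)²) = √(251041.0816 + 158459.7249) = 639.92 mm
N: √((896.05)² + (556.21)²) = √(802905.6025 + 309369.5641) = 1054.64 mm
Sorted: K (157.84 mm) < E (188.06 mm) < D (315.50 mm) < J (333.33 mm) < H (497.63 mm) < …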